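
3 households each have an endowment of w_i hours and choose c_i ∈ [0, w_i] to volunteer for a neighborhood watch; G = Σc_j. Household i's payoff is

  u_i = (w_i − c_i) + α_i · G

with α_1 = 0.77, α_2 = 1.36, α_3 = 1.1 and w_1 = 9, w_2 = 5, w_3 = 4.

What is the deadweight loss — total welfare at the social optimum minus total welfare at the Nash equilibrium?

∂u_i/∂c_i = α_i − 1, so household i contributes w_i if α_i > 1, else 0.
α_i > 1 for i ∈ {2, 3}; NE contributions (0, 5, 4), G = 9.
W^NE = Σw_i − G^NE + (Σα_i)·G^NE = 18 + 2.23·9 = 38.07.
Planner: ∂(Σu_j)/∂c_i = Σα_j − 1 = 2.23 > 0, so everyone contributes w_i; G^SO = 18, W^SO = 18 + 2.23·18 = 58.14.
Deadweight loss = 20.07.

20.07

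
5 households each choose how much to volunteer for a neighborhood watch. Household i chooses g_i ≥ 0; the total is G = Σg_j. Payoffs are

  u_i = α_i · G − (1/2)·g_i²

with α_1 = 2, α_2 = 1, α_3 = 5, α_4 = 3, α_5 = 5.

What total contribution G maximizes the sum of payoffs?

80

Planner FOC: ∂(Σu_j)/∂g_i = (Σα_j) − g_i = 0, so g_i^SO = Σα_j = 16 for every i; G^SO = 80.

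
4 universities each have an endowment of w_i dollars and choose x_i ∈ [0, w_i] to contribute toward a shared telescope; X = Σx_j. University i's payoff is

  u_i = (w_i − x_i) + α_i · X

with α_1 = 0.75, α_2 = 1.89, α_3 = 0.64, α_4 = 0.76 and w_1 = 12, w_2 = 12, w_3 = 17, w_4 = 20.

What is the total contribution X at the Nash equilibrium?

12

∂u_i/∂x_i = α_i − 1, so university i contributes w_i if α_i > 1, else 0.
α_i > 1 for i ∈ {2}; NE contributions (0, 12, 0, 0), X = 12.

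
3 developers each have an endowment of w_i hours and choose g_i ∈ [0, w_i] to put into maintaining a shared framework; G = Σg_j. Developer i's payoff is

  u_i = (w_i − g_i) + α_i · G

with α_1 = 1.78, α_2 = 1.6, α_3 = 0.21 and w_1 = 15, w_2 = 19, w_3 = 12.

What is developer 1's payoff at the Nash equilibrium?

60.52

∂u_i/∂g_i = α_i − 1, so developer i contributes w_i if α_i > 1, else 0.
α_i > 1 for i ∈ {1, 2}; NE contributions (15, 19, 0), G = 34.
u_1 = (15 − 15) + 1.78·34 = 60.52.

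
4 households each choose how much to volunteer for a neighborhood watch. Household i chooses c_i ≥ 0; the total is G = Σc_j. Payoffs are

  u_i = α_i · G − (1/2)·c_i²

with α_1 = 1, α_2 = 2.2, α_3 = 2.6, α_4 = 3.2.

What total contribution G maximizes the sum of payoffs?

36

Planner FOC: ∂(Σu_j)/∂c_i = (Σα_j) − c_i = 0, so c_i^SO = Σα_j = 9 for every i; G^SO = 36.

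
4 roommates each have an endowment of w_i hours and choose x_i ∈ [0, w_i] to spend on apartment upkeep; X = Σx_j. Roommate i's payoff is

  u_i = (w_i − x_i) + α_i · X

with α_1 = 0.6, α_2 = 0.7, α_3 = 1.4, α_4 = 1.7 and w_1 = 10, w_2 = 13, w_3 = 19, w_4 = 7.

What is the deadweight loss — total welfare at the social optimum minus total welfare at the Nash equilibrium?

78.2

∂u_i/∂x_i = α_i − 1, so roommate i contributes w_i if α_i > 1, else 0.
α_i > 1 for i ∈ {3, 4}; NE contributions (0, 0, 19, 7), X = 26.
W^NE = Σw_i − X^NE + (Σα_i)·X^NE = 49 + 3.4·26 = 137.4.
Planner: ∂(Σu_j)/∂x_i = Σα_j − 1 = 3.4 > 0, so everyone contributes w_i; X^SO = 49, W^SO = 49 + 3.4·49 = 215.6.
Deadweight loss = 78.2.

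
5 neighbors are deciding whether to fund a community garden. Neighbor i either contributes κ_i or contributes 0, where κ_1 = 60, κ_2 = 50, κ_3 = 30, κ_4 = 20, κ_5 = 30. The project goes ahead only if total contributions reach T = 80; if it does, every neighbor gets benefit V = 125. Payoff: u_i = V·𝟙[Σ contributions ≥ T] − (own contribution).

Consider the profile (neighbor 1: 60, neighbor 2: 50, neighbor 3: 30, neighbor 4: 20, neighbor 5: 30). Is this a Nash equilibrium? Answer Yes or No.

Total = 190 ≥ 80: provided.
Neighbor 1 (pledges 60, payoff 65): dropping to 0 → total 130, payoff 125. Profitable deviation.

No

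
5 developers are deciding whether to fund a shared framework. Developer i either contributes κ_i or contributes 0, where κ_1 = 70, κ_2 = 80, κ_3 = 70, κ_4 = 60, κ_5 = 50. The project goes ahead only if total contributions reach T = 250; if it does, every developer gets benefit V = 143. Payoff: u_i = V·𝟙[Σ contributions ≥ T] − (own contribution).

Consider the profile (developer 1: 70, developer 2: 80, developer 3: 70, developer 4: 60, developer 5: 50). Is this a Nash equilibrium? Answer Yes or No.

Total = 330 ≥ 250: provided.
Developer 1 (pledges 70, payoff 73): dropping to 0 → total 260, payoff 143. Profitable deviation.

No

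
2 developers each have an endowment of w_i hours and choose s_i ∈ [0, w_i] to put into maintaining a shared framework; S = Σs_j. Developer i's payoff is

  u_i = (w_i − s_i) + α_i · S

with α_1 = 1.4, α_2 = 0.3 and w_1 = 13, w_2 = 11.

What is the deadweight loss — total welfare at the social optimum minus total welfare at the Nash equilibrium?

7.7

∂u_i/∂s_i = α_i − 1, so developer i contributes w_i if α_i > 1, else 0.
α_i > 1 for i ∈ {1}; NE contributions (13, 0), S = 13.
W^NE = Σw_i − S^NE + (Σα_i)·S^NE = 24 + 0.7·13 = 33.1.
Planner: ∂(Σu_j)/∂s_i = Σα_j − 1 = 0.7 > 0, so everyone contributes w_i; S^SO = 24, W^SO = 24 + 0.7·24 = 40.8.
Deadweight loss = 7.7.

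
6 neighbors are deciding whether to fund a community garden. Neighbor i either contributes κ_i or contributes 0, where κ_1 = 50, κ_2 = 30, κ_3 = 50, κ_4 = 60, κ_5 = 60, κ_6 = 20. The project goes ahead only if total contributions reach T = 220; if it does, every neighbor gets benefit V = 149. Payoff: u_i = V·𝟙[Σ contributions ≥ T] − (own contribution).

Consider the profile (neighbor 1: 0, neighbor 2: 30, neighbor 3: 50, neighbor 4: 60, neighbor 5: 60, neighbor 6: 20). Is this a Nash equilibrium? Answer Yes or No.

Total = 220 ≥ 220: provided.
Neighbor 1 (pledges 0, payoff 149): pledging 50 → total 270, payoff 99. No gain.
Neighbor 2 (pledges 30, payoff 119): dropping to 0 → total 190, payoff 0. No gain.
Neighbor 3 (pledges 50, payoff 99): dropping to 0 → total 170, payoff 0. No gain.
Neighbor 4 (pledges 60, payoff 89): dropping to 0 → total 160, payoff 0. No gain.
Neighbor 5 (pledges 60, payoff 89): dropping to 0 → total 160, payoff 0. No gain.
Neighbor 6 (pledges 20, payoff 129): dropping to 0 → total 200, payoff 0. No gain.

Yes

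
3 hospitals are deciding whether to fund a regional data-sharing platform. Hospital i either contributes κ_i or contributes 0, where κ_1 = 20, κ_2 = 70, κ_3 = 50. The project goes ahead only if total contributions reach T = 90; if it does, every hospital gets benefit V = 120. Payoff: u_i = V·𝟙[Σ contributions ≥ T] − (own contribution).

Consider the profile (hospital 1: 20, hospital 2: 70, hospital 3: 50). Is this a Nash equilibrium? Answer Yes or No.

No

Total = 140 ≥ 90: provided.
Hospital 1 (pledges 20, payoff 100): dropping to 0 → total 120, payoff 120. Profitable deviation.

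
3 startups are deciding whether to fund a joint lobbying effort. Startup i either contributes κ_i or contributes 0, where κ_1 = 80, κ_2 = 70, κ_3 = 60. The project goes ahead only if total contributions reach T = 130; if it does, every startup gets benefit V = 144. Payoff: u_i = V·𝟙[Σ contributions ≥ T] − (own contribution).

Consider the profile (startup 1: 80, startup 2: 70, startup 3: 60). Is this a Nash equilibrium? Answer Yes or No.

No

Total = 210 ≥ 130: provided.
Startup 1 (pledges 80, payoff 64): dropping to 0 → total 130, payoff 144. Profitable deviation.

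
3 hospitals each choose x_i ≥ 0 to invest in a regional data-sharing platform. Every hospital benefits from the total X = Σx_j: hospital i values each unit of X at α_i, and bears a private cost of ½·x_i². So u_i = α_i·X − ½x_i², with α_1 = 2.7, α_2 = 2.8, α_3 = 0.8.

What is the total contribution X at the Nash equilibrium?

Hospital i's FOC: ∂u_i/∂x_i = α_i − x_i = 0, so x_i* = α_i.
NE contributions = (2.7, 2.8, 0.8); X = 6.3.

6.3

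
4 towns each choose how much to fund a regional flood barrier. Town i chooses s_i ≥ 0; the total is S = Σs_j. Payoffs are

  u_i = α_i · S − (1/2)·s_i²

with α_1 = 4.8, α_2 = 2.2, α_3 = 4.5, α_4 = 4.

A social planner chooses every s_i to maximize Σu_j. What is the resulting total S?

Planner FOC: ∂(Σu_j)/∂s_i = (Σα_j) − s_i = 0, so s_i^SO = Σα_j = 15.5 for every i; S^SO = 62.

62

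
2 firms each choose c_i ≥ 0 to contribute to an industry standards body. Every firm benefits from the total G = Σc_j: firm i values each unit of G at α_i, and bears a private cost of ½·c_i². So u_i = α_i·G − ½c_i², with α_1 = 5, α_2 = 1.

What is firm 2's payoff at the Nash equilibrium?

Firm i's FOC: ∂u_i/∂c_i = α_i − c_i = 0, so c_i* = α_i.
NE contributions = (5, 1); G = 6.
u_2 = α_2·G − ½·(c_2)² = 1·6 − ½·1² = 5.5.

5.5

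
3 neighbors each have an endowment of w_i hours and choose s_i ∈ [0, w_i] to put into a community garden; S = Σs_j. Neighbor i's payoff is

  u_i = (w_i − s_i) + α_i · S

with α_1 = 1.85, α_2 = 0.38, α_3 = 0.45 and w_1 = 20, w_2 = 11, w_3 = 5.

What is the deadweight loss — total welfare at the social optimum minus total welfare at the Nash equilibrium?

26.88

∂u_i/∂s_i = α_i − 1, so neighbor i contributes w_i if α_i > 1, else 0.
α_i > 1 for i ∈ {1}; NE contributions (20, 0, 0), S = 20.
W^NE = Σw_i − S^NE + (Σα_i)·S^NE = 36 + 1.68·20 = 69.6.
Planner: ∂(Σu_j)/∂s_i = Σα_j − 1 = 1.68 > 0, so everyone contributes w_i; S^SO = 36, W^SO = 36 + 1.68·36 = 96.48.
Deadweight loss = 26.88.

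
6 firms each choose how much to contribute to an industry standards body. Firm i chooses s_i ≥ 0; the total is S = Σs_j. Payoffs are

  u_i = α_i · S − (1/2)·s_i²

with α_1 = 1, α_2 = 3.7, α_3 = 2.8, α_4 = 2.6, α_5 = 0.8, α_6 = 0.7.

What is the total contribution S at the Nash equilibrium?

11.6

Firm i's FOC: ∂u_i/∂s_i = α_i − s_i = 0, so s_i* = α_i.
NE contributions = (1, 3.7, 2.8, 2.6, 0.8, 0.7); S = 11.6.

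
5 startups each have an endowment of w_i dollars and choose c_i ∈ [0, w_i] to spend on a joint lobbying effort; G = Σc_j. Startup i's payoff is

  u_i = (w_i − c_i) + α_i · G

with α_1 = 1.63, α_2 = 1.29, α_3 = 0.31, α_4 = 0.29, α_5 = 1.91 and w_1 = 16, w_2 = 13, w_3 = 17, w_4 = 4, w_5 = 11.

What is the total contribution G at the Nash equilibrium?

40

∂u_i/∂c_i = α_i − 1, so startup i contributes w_i if α_i > 1, else 0.
α_i > 1 for i ∈ {1, 2, 5}; NE contributions (16, 13, 0, 0, 11), G = 40.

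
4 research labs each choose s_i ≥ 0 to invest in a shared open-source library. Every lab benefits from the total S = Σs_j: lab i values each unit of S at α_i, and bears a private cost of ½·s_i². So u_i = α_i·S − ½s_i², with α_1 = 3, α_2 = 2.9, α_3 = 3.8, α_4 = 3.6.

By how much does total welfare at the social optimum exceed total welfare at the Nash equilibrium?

Lab i's FOC: ∂u_i/∂s_i = α_i − s_i = 0, so s_i* = α_i.
NE contributions = (3, 2.9, 3.8, 3.6); S = 13.3.
W^NE = (Σα)·S − ½Σα_i² = 13.3² − ½·44.81 = 154.485.
Planner sets s_i = Σα_j = 13.3 for every i, so S^SO = 4·13.3 = 53.2.
W^SO = (Σα)·S^SO − ½·4·(Σα)² = (4/2)·13.3² = 353.78.
Deadweight loss = W^SO − W^NE = 199.295.

199.295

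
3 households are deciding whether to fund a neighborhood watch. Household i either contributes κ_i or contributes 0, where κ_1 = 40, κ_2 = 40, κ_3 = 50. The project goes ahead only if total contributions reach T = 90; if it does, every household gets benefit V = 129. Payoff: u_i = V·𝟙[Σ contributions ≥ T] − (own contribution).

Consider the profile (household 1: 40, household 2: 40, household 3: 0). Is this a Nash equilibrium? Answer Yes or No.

No

Total = 80 < 90: not provided.
Household 1 (pledges 40, payoff -40): dropping to 0 → total 40, payoff 0. Profitable deviation.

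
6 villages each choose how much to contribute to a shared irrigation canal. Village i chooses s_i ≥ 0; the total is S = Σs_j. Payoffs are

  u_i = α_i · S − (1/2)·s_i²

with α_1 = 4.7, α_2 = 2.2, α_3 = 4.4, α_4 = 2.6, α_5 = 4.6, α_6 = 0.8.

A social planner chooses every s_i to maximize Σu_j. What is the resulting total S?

Planner FOC: ∂(Σu_j)/∂s_i = (Σα_j) − s_i = 0, so s_i^SO = Σα_j = 19.3 for every i; S^SO = 115.8.

115.8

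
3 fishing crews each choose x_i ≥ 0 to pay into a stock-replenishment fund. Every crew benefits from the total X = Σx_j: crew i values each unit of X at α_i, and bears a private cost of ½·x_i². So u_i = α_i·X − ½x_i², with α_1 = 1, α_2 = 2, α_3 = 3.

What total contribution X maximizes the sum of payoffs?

18

Planner FOC: ∂(Σu_j)/∂x_i = (Σα_j) − x_i = 0, so x_i^SO = Σα_j = 6 for every i; X^SO = 18.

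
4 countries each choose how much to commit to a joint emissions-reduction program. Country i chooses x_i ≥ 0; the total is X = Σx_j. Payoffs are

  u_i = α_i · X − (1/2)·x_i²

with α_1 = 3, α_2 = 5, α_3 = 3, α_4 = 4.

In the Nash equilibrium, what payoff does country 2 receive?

Country i's FOC: ∂u_i/∂x_i = α_i − x_i = 0, so x_i* = α_i.
NE contributions = (3, 5, 3, 4); X = 15.
u_2 = α_2·X − ½·(x_2)² = 5·15 − ½·5² = 62.5.

62.5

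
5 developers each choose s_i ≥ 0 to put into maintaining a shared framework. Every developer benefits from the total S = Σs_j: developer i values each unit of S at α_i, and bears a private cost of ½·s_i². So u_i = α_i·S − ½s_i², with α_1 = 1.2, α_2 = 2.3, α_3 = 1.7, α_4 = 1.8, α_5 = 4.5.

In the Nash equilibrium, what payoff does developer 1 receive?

Developer i's FOC: ∂u_i/∂s_i = α_i − s_i = 0, so s_i* = α_i.
NE contributions = (1.2, 2.3, 1.7, 1.8, 4.5); S = 11.5.
u_1 = α_1·S − ½·(s_1)² = 1.2·11.5 − ½·1.2² = 13.08.

13.08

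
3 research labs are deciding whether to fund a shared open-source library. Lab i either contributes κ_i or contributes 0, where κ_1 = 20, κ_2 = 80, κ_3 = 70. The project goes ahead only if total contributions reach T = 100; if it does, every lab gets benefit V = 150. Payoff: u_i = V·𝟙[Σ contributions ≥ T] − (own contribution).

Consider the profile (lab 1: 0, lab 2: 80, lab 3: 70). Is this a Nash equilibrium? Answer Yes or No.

Yes

Total = 150 ≥ 100: provided.
Lab 1 (pledges 0, payoff 150): pledging 20 → total 170, payoff 130. No gain.
Lab 2 (pledges 80, payoff 70): dropping to 0 → total 70, payoff 0. No gain.
Lab 3 (pledges 70, payoff 80): dropping to 0 → total 80, payoff 0. No gain.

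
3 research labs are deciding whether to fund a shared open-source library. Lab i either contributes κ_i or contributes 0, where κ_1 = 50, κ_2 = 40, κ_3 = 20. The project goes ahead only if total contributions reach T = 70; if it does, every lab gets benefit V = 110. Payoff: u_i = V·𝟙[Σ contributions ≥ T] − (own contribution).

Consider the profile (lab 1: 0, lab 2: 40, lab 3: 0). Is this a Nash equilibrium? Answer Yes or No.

Total = 40 < 70: not provided.
Lab 1 (pledges 0, payoff 0): pledging 50 → total 90, payoff 60. Profitable deviation.

No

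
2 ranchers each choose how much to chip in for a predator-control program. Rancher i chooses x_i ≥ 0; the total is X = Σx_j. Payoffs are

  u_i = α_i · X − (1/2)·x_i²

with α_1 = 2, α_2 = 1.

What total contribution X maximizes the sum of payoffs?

6

Planner FOC: ∂(Σu_j)/∂x_i = (Σα_j) − x_i = 0, so x_i^SO = Σα_j = 3 for every i; X^SO = 6.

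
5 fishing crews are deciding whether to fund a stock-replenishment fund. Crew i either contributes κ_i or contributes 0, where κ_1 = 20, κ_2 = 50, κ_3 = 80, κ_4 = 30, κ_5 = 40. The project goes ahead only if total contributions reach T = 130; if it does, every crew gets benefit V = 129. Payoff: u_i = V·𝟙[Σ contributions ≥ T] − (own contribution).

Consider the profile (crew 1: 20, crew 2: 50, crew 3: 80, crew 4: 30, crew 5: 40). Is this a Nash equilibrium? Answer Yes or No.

Total = 220 ≥ 130: provided.
Crew 1 (pledges 20, payoff 109): dropping to 0 → total 200, payoff 129. Profitable deviation.

No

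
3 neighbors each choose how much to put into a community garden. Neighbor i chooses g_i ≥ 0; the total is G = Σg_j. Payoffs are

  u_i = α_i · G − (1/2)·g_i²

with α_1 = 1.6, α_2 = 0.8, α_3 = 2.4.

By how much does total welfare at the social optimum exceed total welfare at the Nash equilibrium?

16

Neighbor i's FOC: ∂u_i/∂g_i = α_i − g_i = 0, so g_i* = α_i.
NE contributions = (1.6, 0.8, 2.4); G = 4.8.
W^NE = (Σα)·G − ½Σα_i² = 4.8² − ½·8.96 = 18.56.
Planner sets g_i = Σα_j = 4.8 for every i, so G^SO = 3·4.8 = 14.4.
W^SO = (Σα)·G^SO − ½·3·(Σα)² = (3/2)·4.8² = 34.56.
Deadweight loss = W^SO − W^NE = 16.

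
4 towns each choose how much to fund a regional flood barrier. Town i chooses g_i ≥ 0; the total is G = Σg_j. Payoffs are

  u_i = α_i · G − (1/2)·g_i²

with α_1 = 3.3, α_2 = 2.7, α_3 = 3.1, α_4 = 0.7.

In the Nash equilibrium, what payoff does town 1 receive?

26.895

Town i's FOC: ∂u_i/∂g_i = α_i − g_i = 0, so g_i* = α_i.
NE contributions = (3.3, 2.7, 3.1, 0.7); G = 9.8.
u_1 = α_1·G − ½·(g_1)² = 3.3·9.8 − ½·3.3² = 26.895.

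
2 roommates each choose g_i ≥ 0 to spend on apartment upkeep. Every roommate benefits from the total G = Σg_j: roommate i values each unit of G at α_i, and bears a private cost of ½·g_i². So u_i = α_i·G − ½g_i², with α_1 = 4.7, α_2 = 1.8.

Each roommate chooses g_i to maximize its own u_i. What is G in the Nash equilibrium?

6.5

Roommate i's FOC: ∂u_i/∂g_i = α_i − g_i = 0, so g_i* = α_i.
NE contributions = (4.7, 1.8); G = 6.5.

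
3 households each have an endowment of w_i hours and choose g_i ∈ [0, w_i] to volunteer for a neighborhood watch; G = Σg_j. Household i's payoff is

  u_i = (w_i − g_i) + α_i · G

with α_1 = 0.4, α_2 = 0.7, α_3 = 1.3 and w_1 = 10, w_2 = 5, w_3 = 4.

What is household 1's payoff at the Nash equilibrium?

∂u_i/∂g_i = α_i − 1, so household i contributes w_i if α_i > 1, else 0.
α_i > 1 for i ∈ {3}; NE contributions (0, 0, 4), G = 4.
u_1 = (10 − 0) + 0.4·4 = 11.6.

11.6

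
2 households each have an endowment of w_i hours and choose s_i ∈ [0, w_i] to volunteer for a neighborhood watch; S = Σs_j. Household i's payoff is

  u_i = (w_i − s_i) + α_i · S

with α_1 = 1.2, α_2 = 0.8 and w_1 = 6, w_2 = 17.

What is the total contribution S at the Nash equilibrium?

6

∂u_i/∂s_i = α_i − 1, so household i contributes w_i if α_i > 1, else 0.
α_i > 1 for i ∈ {1}; NE contributions (6, 0), S = 6.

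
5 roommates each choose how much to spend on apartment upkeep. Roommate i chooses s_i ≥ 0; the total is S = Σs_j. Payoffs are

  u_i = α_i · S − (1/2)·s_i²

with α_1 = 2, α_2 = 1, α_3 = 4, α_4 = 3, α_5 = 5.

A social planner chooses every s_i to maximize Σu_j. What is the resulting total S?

Planner FOC: ∂(Σu_j)/∂s_i = (Σα_j) − s_i = 0, so s_i^SO = Σα_j = 15 for every i; S^SO = 75.

75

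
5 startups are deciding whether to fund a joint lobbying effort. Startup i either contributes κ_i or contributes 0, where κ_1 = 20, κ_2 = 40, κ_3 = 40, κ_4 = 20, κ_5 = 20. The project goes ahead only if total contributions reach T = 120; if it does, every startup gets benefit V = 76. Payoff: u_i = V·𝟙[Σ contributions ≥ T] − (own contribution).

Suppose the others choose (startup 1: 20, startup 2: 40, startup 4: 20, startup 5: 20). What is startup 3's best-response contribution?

40

Others' total = 100. Contributing 40 brings total to 140 ≥ 120: gain V − κ_3 = 36.
Best response: 40.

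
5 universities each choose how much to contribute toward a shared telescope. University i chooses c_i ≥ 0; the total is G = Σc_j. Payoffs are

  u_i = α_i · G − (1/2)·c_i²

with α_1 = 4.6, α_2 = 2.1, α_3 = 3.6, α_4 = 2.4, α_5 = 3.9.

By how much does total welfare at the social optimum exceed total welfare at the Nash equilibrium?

443.09

University i's FOC: ∂u_i/∂c_i = α_i − c_i = 0, so c_i* = α_i.
NE contributions = (4.6, 2.1, 3.6, 2.4, 3.9); G = 16.6.
W^NE = (Σα)·G − ½Σα_i² = 16.6² − ½·59.5 = 245.81.
Planner sets c_i = Σα_j = 16.6 for every i, so G^SO = 5·16.6 = 83.
W^SO = (Σα)·G^SO − ½·5·(Σα)² = (5/2)·16.6² = 688.9.
Deadweight loss = W^SO − W^NE = 443.09.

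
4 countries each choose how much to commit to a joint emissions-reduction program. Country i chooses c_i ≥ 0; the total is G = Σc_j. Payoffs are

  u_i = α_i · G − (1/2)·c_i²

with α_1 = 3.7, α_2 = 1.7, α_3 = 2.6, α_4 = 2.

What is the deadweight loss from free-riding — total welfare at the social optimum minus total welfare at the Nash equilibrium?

Country i's FOC: ∂u_i/∂c_i = α_i − c_i = 0, so c_i* = α_i.
NE contributions = (3.7, 1.7, 2.6, 2); G = 10.
W^NE = (Σα)·G − ½Σα_i² = 10² − ½·27.34 = 86.33.
Planner sets c_i = Σα_j = 10 for every i, so G^SO = 4·10 = 40.
W^SO = (Σα)·G^SO − ½·4·(Σα)² = (4/2)·10² = 200.
Deadweight loss = W^SO − W^NE = 113.67.

113.67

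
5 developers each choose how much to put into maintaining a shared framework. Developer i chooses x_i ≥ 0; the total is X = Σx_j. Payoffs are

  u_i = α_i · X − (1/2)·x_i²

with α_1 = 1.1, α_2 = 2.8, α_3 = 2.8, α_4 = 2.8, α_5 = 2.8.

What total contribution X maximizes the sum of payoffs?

Planner FOC: ∂(Σu_j)/∂x_i = (Σα_j) − x_i = 0, so x_i^SO = Σα_j = 12.3 for every i; X^SO = 61.5.

61.5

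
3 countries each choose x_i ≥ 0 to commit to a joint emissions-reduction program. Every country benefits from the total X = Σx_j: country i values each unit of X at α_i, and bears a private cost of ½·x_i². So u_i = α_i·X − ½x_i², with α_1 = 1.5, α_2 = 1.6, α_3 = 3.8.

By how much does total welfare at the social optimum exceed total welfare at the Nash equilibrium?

33.43

Country i's FOC: ∂u_i/∂x_i = α_i − x_i = 0, so x_i* = α_i.
NE contributions = (1.5, 1.6, 3.8); X = 6.9.
W^NE = (Σα)·X − ½Σα_i² = 6.9² − ½·19.25 = 37.985.
Planner sets x_i = Σα_j = 6.9 for every i, so X^SO = 3·6.9 = 20.7.
W^SO = (Σα)·X^SO − ½·3·(Σα)² = (3/2)·6.9² = 71.415.
Deadweight loss = W^SO − W^NE = 33.43.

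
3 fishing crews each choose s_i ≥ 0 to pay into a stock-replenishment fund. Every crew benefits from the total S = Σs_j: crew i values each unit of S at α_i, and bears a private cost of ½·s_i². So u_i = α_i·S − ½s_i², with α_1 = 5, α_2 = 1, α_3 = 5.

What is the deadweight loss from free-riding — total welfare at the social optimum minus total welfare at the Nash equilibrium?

Crew i's FOC: ∂u_i/∂s_i = α_i − s_i = 0, so s_i* = α_i.
NE contributions = (5, 1, 5); S = 11.
W^NE = (Σα)·S − ½Σα_i² = 11² − ½·51 = 95.5.
Planner sets s_i = Σα_j = 11 for every i, so S^SO = 3·11 = 33.
W^SO = (Σα)·S^SO − ½·3·(Σα)² = (3/2)·11² = 181.5.
Deadweight loss = W^SO − W^NE = 86.

86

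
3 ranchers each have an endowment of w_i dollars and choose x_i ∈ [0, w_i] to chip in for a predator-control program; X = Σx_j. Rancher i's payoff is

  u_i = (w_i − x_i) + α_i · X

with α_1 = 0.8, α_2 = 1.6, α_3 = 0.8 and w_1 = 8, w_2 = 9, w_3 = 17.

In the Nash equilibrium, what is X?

∂u_i/∂x_i = α_i − 1, so rancher i contributes w_i if α_i > 1, else 0.
α_i > 1 for i ∈ {2}; NE contributions (0, 9, 0), X = 9.

9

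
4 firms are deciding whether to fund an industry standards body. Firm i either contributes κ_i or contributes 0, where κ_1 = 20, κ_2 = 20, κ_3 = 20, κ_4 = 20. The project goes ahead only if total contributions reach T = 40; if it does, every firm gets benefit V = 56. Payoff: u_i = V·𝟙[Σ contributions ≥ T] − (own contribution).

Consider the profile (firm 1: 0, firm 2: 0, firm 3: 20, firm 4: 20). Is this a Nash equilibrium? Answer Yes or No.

Yes

Total = 40 ≥ 40: provided.
Firm 1 (pledges 0, payoff 56): pledging 20 → total 60, payoff 36. No gain.
Firm 2 (pledges 0, payoff 56): pledging 20 → total 60, payoff 36. No gain.
Firm 3 (pledges 20, payoff 36): dropping to 0 → total 20, payoff 0. No gain.
Firm 4 (pledges 20, payoff 36): dropping to 0 → total 20, payoff 0. No gain.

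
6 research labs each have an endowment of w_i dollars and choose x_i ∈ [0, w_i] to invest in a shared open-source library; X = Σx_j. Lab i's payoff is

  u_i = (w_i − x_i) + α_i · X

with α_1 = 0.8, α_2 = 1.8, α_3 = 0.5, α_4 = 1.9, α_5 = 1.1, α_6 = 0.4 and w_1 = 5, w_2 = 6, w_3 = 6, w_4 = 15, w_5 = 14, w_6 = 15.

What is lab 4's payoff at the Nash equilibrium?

66.5

∂u_i/∂x_i = α_i − 1, so lab i contributes w_i if α_i > 1, else 0.
α_i > 1 for i ∈ {2, 4, 5}; NE contributions (0, 6, 0, 15, 14, 0), X = 35.
u_4 = (15 − 15) + 1.9·35 = 66.5.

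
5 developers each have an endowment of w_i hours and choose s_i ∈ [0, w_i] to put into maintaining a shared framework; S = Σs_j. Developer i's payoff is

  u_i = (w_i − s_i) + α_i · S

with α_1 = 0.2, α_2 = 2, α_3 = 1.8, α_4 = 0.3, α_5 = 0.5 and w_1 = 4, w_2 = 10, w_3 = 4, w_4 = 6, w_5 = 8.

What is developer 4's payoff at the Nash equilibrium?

∂u_i/∂s_i = α_i − 1, so developer i contributes w_i if α_i > 1, else 0.
α_i > 1 for i ∈ {2, 3}; NE contributions (0, 10, 4, 0, 0), S = 14.
u_4 = (6 − 0) + 0.3·14 = 10.2.

10.2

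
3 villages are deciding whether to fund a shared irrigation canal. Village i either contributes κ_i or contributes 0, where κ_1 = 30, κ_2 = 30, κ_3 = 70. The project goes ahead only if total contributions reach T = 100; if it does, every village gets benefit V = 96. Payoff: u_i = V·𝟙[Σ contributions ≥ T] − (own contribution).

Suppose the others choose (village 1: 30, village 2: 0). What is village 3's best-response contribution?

Others' total = 30. Contributing 70 brings total to 100 ≥ 100: gain V − κ_3 = 26.
Best response: 70.

70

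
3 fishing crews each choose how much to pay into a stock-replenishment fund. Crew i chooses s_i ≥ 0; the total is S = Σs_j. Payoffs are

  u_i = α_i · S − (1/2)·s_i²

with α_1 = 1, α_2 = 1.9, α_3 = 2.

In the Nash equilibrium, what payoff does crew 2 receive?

Crew i's FOC: ∂u_i/∂s_i = α_i − s_i = 0, so s_i* = α_i.
NE contributions = (1, 1.9, 2); S = 4.9.
u_2 = α_2·S − ½·(s_2)² = 1.9·4.9 − ½·1.9² = 7.505.

7.505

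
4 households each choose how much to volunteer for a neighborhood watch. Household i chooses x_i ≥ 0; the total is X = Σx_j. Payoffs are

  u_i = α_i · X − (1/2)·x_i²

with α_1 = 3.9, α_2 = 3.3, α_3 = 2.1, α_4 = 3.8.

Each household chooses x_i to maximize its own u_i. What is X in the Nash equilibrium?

13.1

Household i's FOC: ∂u_i/∂x_i = α_i − x_i = 0, so x_i* = α_i.
NE contributions = (3.9, 3.3, 2.1, 3.8); X = 13.1.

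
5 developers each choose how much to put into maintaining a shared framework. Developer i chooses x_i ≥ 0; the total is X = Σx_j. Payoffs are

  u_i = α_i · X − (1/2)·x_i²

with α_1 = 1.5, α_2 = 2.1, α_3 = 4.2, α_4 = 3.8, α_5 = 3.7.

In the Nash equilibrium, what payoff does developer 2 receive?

Developer i's FOC: ∂u_i/∂x_i = α_i − x_i = 0, so x_i* = α_i.
NE contributions = (1.5, 2.1, 4.2, 3.8, 3.7); X = 15.3.
u_2 = α_2·X − ½·(x_2)² = 2.1·15.3 − ½·2.1² = 29.925.

29.925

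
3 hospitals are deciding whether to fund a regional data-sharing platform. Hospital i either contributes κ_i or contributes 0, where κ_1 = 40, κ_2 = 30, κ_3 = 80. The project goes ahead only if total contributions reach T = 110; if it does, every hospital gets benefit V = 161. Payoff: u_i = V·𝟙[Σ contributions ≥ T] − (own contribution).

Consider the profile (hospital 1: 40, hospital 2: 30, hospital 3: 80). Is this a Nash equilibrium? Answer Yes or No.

Total = 150 ≥ 110: provided.
Hospital 1 (pledges 40, payoff 121): dropping to 0 → total 110, payoff 161. Profitable deviation.

No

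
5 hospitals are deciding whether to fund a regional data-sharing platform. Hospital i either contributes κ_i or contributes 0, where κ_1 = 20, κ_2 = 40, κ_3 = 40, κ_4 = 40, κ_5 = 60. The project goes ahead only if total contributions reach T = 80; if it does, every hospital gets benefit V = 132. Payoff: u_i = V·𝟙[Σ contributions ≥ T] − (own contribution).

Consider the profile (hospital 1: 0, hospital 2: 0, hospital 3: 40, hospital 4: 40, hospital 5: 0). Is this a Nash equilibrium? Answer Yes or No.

Total = 80 ≥ 80: provided.
Hospital 1 (pledges 0, payoff 132): pledging 20 → total 100, payoff 112. No gain.
Hospital 2 (pledges 0, payoff 132): pledging 40 → total 120, payoff 92. No gain.
Hospital 3 (pledges 40, payoff 92): dropping to 0 → total 40, payoff 0. No gain.
Hospital 4 (pledges 40, payoff 92): dropping to 0 → total 40, payoff 0. No gain.
Hospital 5 (pledges 0, payoff 132): pledging 60 → total 140, payoff 72. No gain.

Yes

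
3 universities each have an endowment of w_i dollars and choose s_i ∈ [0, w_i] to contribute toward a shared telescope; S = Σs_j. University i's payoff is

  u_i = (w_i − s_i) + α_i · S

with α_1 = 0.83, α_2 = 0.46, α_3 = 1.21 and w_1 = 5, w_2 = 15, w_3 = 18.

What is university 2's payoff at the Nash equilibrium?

23.28

∂u_i/∂s_i = α_i − 1, so university i contributes w_i if α_i > 1, else 0.
α_i > 1 for i ∈ {3}; NE contributions (0, 0, 18), S = 18.
u_2 = (15 − 0) + 0.46·18 = 23.28.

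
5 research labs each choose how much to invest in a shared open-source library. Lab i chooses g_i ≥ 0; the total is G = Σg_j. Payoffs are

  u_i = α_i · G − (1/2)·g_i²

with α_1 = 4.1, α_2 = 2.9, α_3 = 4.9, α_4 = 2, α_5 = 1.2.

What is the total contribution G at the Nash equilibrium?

Lab i's FOC: ∂u_i/∂g_i = α_i − g_i = 0, so g_i* = α_i.
NE contributions = (4.1, 2.9, 4.9, 2, 1.2); G = 15.1.

15.1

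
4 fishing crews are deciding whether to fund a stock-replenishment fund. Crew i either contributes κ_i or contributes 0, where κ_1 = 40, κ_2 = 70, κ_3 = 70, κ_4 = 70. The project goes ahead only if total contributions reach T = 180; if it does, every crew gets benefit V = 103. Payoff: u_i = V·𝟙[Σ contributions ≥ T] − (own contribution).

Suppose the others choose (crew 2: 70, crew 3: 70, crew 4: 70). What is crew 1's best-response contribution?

Others' total = 210 ≥ 180; contributing adds cost 40 for no extra benefit.
Best response: 0.

0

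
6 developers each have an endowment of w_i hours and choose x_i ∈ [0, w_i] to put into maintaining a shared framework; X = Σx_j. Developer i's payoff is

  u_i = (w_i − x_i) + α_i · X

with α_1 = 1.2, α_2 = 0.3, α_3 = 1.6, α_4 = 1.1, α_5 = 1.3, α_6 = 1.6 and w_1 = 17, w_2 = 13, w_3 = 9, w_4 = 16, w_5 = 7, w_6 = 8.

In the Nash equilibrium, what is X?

∂u_i/∂x_i = α_i − 1, so developer i contributes w_i if α_i > 1, else 0.
α_i > 1 for i ∈ {1, 3, 4, 5, 6}; NE contributions (17, 0, 9, 16, 7, 8), X = 57.

57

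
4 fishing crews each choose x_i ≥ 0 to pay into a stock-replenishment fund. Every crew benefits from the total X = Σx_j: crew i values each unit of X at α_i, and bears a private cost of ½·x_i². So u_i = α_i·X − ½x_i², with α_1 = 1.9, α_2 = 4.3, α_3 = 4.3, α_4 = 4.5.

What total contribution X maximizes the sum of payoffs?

60

Planner FOC: ∂(Σu_j)/∂x_i = (Σα_j) − x_i = 0, so x_i^SO = Σα_j = 15 for every i; X^SO = 60.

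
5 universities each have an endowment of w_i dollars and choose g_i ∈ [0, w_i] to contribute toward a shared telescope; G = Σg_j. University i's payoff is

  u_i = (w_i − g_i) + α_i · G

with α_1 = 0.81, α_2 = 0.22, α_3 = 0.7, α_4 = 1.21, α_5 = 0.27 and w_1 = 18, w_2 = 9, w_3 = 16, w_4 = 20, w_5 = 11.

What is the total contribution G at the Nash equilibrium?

20

∂u_i/∂g_i = α_i − 1, so university i contributes w_i if α_i > 1, else 0.
α_i > 1 for i ∈ {4}; NE contributions (0, 0, 0, 20, 0), G = 20.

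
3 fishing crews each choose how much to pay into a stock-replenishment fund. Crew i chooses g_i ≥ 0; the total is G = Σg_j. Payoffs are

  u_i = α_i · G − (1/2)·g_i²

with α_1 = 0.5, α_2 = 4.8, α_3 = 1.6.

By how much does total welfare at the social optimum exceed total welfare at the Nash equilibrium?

Crew i's FOC: ∂u_i/∂g_i = α_i − g_i = 0, so g_i* = α_i.
NE contributions = (0.5, 4.8, 1.6); G = 6.9.
W^NE = (Σα)·G − ½Σα_i² = 6.9² − ½·25.85 = 34.685.
Planner sets g_i = Σα_j = 6.9 for every i, so G^SO = 3·6.9 = 20.7.
W^SO = (Σα)·G^SO − ½·3·(Σα)² = (3/2)·6.9² = 71.415.
Deadweight loss = W^SO − W^NE = 36.73.

36.73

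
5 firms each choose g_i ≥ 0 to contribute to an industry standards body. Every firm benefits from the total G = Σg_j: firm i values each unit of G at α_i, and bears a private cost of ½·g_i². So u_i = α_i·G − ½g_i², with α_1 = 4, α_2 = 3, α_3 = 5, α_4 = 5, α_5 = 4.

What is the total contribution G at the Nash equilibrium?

21

Firm i's FOC: ∂u_i/∂g_i = α_i − g_i = 0, so g_i* = α_i.
NE contributions = (4, 3, 5, 5, 4); G = 21.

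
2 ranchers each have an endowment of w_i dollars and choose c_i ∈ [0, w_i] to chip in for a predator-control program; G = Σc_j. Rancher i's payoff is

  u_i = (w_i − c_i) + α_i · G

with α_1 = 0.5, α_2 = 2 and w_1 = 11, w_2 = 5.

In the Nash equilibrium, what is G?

∂u_i/∂c_i = α_i − 1, so rancher i contributes w_i if α_i > 1, else 0.
α_i > 1 for i ∈ {2}; NE contributions (0, 5), G = 5.

5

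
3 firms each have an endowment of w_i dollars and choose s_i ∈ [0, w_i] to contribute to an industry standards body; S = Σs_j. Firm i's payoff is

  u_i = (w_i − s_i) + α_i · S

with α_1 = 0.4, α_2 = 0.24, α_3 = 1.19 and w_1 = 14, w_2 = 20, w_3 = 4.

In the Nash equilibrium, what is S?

∂u_i/∂s_i = α_i − 1, so firm i contributes w_i if α_i > 1, else 0.
α_i > 1 for i ∈ {3}; NE contributions (0, 0, 4), S = 4.

4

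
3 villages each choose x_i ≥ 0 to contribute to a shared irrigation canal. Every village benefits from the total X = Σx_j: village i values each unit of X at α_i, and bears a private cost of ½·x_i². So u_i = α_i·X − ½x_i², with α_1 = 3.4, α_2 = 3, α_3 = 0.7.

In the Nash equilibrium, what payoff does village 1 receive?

Village i's FOC: ∂u_i/∂x_i = α_i − x_i = 0, so x_i* = α_i.
NE contributions = (3.4, 3, 0.7); X = 7.1.
u_1 = α_1·X − ½·(x_1)² = 3.4·7.1 − ½·3.4² = 18.36.

18.36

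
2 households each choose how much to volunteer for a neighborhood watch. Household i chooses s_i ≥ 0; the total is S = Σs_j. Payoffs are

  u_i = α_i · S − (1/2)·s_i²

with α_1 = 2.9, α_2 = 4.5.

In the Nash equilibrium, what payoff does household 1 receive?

Household i's FOC: ∂u_i/∂s_i = α_i − s_i = 0, so s_i* = α_i.
NE contributions = (2.9, 4.5); S = 7.4.
u_1 = α_1·S − ½·(s_1)² = 2.9·7.4 − ½·2.9² = 17.255.

17.255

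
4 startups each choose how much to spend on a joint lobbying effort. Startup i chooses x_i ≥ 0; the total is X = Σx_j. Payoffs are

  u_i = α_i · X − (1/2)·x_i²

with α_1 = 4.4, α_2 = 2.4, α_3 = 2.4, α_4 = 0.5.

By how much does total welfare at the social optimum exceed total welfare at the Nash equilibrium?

Startup i's FOC: ∂u_i/∂x_i = α_i − x_i = 0, so x_i* = α_i.
NE contributions = (4.4, 2.4, 2.4, 0.5); X = 9.7.
W^NE = (Σα)·X − ½Σα_i² = 9.7² − ½·31.13 = 78.525.
Planner sets x_i = Σα_j = 9.7 for every i, so X^SO = 4·9.7 = 38.8.
W^SO = (Σα)·X^SO − ½·4·(Σα)² = (4/2)·9.7² = 188.18.
Deadweight loss = W^SO − W^NE = 109.655.

109.655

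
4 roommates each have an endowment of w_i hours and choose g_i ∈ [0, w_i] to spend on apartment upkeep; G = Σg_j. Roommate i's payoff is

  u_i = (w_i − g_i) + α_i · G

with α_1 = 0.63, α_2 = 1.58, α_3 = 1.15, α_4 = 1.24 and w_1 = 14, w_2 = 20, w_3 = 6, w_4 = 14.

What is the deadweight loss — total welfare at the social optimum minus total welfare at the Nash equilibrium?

50.4

∂u_i/∂g_i = α_i − 1, so roommate i contributes w_i if α_i > 1, else 0.
α_i > 1 for i ∈ {2, 3, 4}; NE contributions (0, 20, 6, 14), G = 40.
W^NE = Σw_i − G^NE + (Σα_i)·G^NE = 54 + 3.6·40 = 198.
Planner: ∂(Σu_j)/∂g_i = Σα_j − 1 = 3.6 > 0, so everyone contributes w_i; G^SO = 54, W^SO = 54 + 3.6·54 = 248.4.
Deadweight loss = 50.4.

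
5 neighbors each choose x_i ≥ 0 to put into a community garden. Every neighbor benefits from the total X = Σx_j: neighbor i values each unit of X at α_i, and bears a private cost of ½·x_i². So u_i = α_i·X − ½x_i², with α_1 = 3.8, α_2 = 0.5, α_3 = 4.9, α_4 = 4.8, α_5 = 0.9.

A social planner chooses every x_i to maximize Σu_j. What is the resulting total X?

Planner FOC: ∂(Σu_j)/∂x_i = (Σα_j) − x_i = 0, so x_i^SO = Σα_j = 14.9 for every i; X^SO = 74.5.

74.5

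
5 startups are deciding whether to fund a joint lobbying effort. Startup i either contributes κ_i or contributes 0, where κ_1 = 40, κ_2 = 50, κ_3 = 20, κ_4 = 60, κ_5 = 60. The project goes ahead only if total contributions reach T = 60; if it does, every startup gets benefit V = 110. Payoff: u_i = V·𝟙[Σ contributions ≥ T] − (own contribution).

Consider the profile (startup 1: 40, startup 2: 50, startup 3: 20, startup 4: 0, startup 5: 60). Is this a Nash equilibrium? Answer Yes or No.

No

Total = 170 ≥ 60: provided.
Startup 1 (pledges 40, payoff 70): dropping to 0 → total 130, payoff 110. Profitable deviation.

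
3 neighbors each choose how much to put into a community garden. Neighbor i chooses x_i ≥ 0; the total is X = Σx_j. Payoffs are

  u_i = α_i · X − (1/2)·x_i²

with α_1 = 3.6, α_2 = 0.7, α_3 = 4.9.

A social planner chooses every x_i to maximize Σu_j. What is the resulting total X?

27.6

Planner FOC: ∂(Σu_j)/∂x_i = (Σα_j) − x_i = 0, so x_i^SO = Σα_j = 9.2 for every i; X^SO = 27.6.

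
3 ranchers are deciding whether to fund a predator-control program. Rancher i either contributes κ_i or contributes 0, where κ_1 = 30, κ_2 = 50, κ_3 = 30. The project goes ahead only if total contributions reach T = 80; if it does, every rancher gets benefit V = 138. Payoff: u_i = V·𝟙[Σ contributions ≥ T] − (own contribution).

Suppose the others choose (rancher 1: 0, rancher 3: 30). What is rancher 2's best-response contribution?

Others' total = 30. Contributing 50 brings total to 80 ≥ 80: gain V − κ_2 = 88.
Best response: 50.

50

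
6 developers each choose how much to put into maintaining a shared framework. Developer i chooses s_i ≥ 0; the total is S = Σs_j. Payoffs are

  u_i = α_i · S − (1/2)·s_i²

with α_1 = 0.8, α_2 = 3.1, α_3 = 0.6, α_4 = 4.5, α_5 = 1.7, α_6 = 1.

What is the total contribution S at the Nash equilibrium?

11.7

Developer i's FOC: ∂u_i/∂s_i = α_i − s_i = 0, so s_i* = α_i.
NE contributions = (0.8, 3.1, 0.6, 4.5, 1.7, 1); S = 11.7.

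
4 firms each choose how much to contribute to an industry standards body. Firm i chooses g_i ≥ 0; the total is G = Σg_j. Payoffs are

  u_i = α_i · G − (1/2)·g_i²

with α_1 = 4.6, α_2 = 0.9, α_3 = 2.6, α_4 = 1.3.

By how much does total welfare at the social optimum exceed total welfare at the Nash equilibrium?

Firm i's FOC: ∂u_i/∂g_i = α_i − g_i = 0, so g_i* = α_i.
NE contributions = (4.6, 0.9, 2.6, 1.3); G = 9.4.
W^NE = (Σα)·G − ½Σα_i² = 9.4² − ½·30.42 = 73.15.
Planner sets g_i = Σα_j = 9.4 for every i, so G^SO = 4·9.4 = 37.6.
W^SO = (Σα)·G^SO − ½·4·(Σα)² = (4/2)·9.4² = 176.72.
Deadweight loss = W^SO − W^NE = 103.57.

103.57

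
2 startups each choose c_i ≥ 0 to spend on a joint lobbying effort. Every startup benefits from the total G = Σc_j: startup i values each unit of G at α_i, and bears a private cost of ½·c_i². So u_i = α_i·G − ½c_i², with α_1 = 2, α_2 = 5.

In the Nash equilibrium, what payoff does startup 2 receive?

22.5

Startup i's FOC: ∂u_i/∂c_i = α_i − c_i = 0, so c_i* = α_i.
NE contributions = (2, 5); G = 7.
u_2 = α_2·G − ½·(c_2)² = 5·7 − ½·5² = 22.5.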